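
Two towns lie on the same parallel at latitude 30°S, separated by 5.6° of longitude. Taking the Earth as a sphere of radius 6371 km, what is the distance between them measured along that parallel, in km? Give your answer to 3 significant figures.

539 km

Arc length along a parallel = R cos φ · Δλ (with Δλ in radians).
= 6371 × cos 30° × (5.6° × π/180) = 6371 × 0.8660 × 0.09774 ≈ 539 km.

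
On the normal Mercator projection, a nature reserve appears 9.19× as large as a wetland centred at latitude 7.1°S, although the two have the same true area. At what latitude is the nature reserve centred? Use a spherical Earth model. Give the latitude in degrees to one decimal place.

Mercator areal scale is sec²φ, so apparent-area ratio = sec²φ₁ / sec²φ₂ = cos²φ₂ / cos²φ₁.
cos²φ₂ / cos²φ₁ = 9.19  ⇒  cos φ₁ = cos 7.1° / √9.19 = 0.9923/3.032 = 0.3273.
φ₁ = arccos(0.3273) ≈ 70.9°.

70.9°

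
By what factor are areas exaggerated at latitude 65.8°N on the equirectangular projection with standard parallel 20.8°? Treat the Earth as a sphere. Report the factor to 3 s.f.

In the equirectangular projection with standard parallel φ₀ = 20.8° (x = Rλ cos φ₀, y = Rφ), meridians are true-scale (h = 1) and the parallel scale is k = cos φ₀ / cos φ.
Areal scale = h·k = 1 × cos φ₀ / cos φ; at 65.8°, h = 1.000, k = 2.280, so h·k = 2.280.

2.28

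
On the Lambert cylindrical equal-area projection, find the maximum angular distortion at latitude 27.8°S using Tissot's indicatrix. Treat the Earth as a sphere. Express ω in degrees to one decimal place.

The Lambert cylindrical equal-area projection is the cylindrical equal-area projection with its standard parallel at the equator (φ₀ = 0). A cylindrical equal-area projection with standard parallel φ₀ has meridian scale h = cos φ / cos φ₀ and parallel scale k = cos φ₀ / cos φ (so areas are preserved, h·k = 1).
At 27.8°: h = 0.8846, k = 1.130; principal scales a = 1.130, b = 0.8846.
sin(ω/2) = (a − b)/(a + b) = 0.2459/2.015 = 0.1220, so ω = 2 arcsin(0.1220) ≈ 14.0°.

14.0°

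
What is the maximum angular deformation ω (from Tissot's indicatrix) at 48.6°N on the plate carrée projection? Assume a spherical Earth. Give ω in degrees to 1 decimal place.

For the equirectangular projection with φ₀ = 0 (plate carrée), h = 1 along meridians and k = sec φ along parallels.
At 48.6°: h = 1.000, k = 1.512; principal scales a = 1.512, b = 1.000.
sin(ω/2) = (a − b)/(a + b) = 0.5121/2.512 = 0.2039, so ω = 2 arcsin(0.2039) ≈ 23.5°.

23.5°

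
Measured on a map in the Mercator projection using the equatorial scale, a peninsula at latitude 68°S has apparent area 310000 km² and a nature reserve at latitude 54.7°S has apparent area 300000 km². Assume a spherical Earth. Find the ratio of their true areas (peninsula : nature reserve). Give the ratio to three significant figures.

Since Mercator area scale is 1/cos²φ, the true area equals the apparent area multiplied by cos²φ.
True area of peninsula: 310000 × cos²(68°) = 310000 × 0.1403 = 43500 km².
True area of nature reserve: 300000 × cos²(54.7°) = 300000 × 0.3339 = 100200 km².
Ratio = 43500 / 100200 ≈ 0.434.

0.434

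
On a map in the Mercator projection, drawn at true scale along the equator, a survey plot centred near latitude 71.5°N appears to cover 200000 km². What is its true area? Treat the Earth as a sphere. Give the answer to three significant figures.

Mercator is conformal, so the point scale is isotropic: h = k = sec φ = 1/cos φ.
Areal scale = k² = sec²φ = 1/cos²(71.5°) = 1/0.3173² = 9.932.
True area = apparent / (areal scale) = 200000 / 9.932 ≈ 20100 km².

20100 km²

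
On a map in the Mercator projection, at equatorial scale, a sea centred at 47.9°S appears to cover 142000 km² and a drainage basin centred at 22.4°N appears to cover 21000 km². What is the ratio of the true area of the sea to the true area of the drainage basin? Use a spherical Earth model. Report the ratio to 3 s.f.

3.56

On Mercator the areal scale is sec²φ, so true area = apparent × cos²φ.
True area of sea: 142000 × cos²(47.9°) = 142000 × 0.4495 = 63830 km².
True area of drainage basin: 21000 × cos²(22.4°) = 21000 × 0.8548 = 17950 km².
Ratio = 63830 / 17950 ≈ 3.56.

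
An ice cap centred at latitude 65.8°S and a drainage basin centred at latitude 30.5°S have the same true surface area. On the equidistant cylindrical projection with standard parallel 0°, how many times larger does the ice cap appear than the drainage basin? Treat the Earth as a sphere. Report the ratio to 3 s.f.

Plate carrée maps x = Rλ, y = Rφ. The meridian scale is h = 1 and the parallel scale is k = 1/cos φ = sec φ.
Areal scale at 65.8°: h·k = 1.000 × 2.439 = 2.439.
Areal scale at 30.5°: h·k = 1.000 × 1.161 = 1.161.
Ratio = 2.439/1.161 ≈ 2.10.

2.10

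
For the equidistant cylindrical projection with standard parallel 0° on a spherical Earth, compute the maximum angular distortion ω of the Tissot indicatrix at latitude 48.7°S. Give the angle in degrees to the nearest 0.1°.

23.6°

For the equirectangular projection with φ₀ = 0 (plate carrée), h = 1 along meridians and k = sec φ along parallels.
At 48.7°: h = 1.000, k = 1.515; principal scales a = 1.515, b = 1.000.
sin(ω/2) = (a − b)/(a + b) = 0.5151/2.515 = 0.2048, so ω = 2 arcsin(0.2048) ≈ 23.6°.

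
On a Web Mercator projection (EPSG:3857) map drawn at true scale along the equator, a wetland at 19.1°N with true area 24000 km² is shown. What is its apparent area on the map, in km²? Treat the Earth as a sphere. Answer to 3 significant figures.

26900 km²

Mercator is conformal, so the point scale is isotropic: h = k = sec φ = 1/cos φ.
Areal scale = k² = sec²φ = 1/cos²(19.1°) = 1/0.9449² = 1.120.
Apparent area = 24000 × 1.120 ≈ 26900 km².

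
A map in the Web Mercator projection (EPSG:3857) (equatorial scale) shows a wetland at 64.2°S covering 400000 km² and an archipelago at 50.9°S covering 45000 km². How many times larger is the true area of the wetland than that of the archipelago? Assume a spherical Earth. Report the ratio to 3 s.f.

4.23

Mercator's areal exaggeration is sec²φ; hence true area = (apparent area) · cos²φ.
True area of wetland: 400000 × cos²(64.2°) = 400000 × 0.1894 = 75770 km².
True area of archipelago: 45000 × cos²(50.9°) = 45000 × 0.3978 = 17900 km².
Ratio = 75770 / 17900 ≈ 4.23.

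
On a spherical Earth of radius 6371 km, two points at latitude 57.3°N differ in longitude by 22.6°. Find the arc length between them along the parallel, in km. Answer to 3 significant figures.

Arc length along a parallel = R cos φ · Δλ (with Δλ in radians).
= 6371 × cos 57.3° × (22.6° × π/180) = 6371 × 0.5402 × 0.3944 ≈ 1360 km.

1360 km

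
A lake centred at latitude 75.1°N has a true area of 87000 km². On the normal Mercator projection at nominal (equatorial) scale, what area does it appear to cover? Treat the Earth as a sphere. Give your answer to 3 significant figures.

1320000 km²

Mercator is conformal, so the point scale is isotropic: h = k = sec φ = 1/cos φ.
Areal scale = k² = sec²φ = 1/cos²(75.1°) = 1/0.2571² = 15.12.
Apparent area = 87000 × 15.12 ≈ 1320000 km².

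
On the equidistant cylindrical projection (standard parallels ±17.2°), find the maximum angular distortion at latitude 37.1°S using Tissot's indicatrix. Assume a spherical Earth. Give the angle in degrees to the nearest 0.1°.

10.3°

In the equirectangular projection with standard parallel φ₀ = 17.2° (x = Rλ cos φ₀, y = Rφ), meridians are true-scale (h = 1) and the parallel scale is k = cos φ₀ / cos φ.
At 37.1°: h = 1.000, k = 1.198; principal scales a = 1.198, b = 1.000.
sin(ω/2) = (a − b)/(a + b) = 0.1977/2.198 = 0.08996, so ω = 2 arcsin(0.08996) ≈ 10.3°.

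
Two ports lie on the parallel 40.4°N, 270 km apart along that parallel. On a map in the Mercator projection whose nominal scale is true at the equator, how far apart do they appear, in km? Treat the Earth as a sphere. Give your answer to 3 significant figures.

The Mercator projection is conformal; its linear scale factor is the same in every direction and equals sec φ = 1/cos φ.
Along the parallel, k = sec 40.4° = 1/0.7615 = 1.313.
Map distance = 270 × 1.313 ≈ 355 km.

355 km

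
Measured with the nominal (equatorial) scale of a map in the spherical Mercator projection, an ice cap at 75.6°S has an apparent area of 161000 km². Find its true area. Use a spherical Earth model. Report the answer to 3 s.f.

Mercator is conformal, so the point scale is isotropic: h = k = sec φ = 1/cos φ.
Areal scale = k² = sec²φ = 1/cos²(75.6°) = 1/0.2487² = 16.17.
True area = apparent / (areal scale) = 161000 / 16.17 ≈ 9960 km².

9960 km²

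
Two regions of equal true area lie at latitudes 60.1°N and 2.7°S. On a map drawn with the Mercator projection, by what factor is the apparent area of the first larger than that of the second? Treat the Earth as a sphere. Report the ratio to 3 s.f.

4.02

Mercator areal scale is sec²φ.
At 60.1°: sec²(60.1°) = 1/0.4985² = 4.024.
At 2.7°: sec²(2.7°) = 1/0.9989² = 1.002.
Ratio = 4.024/1.002 = cos²(2.7°)/cos²(60.1°) ≈ 4.02.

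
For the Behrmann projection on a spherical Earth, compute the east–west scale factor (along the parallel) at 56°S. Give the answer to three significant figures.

The Behrmann projection is cylindrical equal-area with φ₀ = 30°. A cylindrical equal-area projection with standard parallel φ₀ has meridian scale h = cos φ / cos φ₀ and parallel scale k = cos φ₀ / cos φ (so areas are preserved, h·k = 1).
k = cos 30° / cos 56° = 0.8660/0.5592 = 1.549.

1.55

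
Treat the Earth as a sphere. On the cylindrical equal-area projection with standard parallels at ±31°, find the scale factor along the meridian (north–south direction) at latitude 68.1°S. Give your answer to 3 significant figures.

A cylindrical equal-area projection with standard parallel φ₀ has meridian scale h = cos φ / cos φ₀ and parallel scale k = cos φ₀ / cos φ (so areas are preserved, h·k = 1).
h = cos 68.1° / cos 31° = 0.3730/0.8572 = 0.4351.

0.435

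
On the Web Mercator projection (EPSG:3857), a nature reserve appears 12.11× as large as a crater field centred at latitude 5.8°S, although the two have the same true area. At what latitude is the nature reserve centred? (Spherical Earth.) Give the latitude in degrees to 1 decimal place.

73.4°

Mercator areal scale is sec²φ, so apparent-area ratio = sec²φ₁ / sec²φ₂ = cos²φ₂ / cos²φ₁.
cos²φ₂ / cos²φ₁ = 12.11  ⇒  cos φ₁ = cos 5.8° / √12.11 = 0.9949/3.480 = 0.2859.
φ₁ = arccos(0.2859) ≈ 73.4°.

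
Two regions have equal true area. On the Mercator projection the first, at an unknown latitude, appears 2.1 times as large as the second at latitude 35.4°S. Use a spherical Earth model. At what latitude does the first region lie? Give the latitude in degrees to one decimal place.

55.8°

On Mercator, (apparent₁)/(apparent₂) = sec²φ₁ / sec²φ₂ when true areas are equal.
cos²φ₂ / cos²φ₁ = 2.1  ⇒  cos φ₁ = cos 35.4° / √2.1 = 0.8151/1.449 = 0.5625.
φ₁ = arccos(0.5625) ≈ 55.8°.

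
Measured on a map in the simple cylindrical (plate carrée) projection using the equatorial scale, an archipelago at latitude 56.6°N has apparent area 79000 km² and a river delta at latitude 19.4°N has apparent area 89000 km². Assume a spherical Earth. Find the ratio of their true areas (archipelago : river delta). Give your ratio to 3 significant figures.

0.518

On the plate carrée, areal scale = h·k = 1 × sec φ, so true area = apparent × cos φ.
True area of archipelago: 79000 × cos(56.6°) = 79000 × 0.5505 = 43490 km².
True area of river delta: 89000 × cos(19.4°) = 89000 × 0.9432 = 83950 km².
Ratio = 43490 / 83950 ≈ 0.518.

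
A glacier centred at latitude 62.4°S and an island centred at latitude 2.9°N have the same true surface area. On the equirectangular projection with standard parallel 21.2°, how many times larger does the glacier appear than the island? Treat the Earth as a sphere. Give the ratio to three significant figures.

2.16

In the equirectangular projection with standard parallel φ₀ = 21.2° (x = Rλ cos φ₀, y = Rφ), meridians are true-scale (h = 1) and the parallel scale is k = cos φ₀ / cos φ.
Areal scale at 62.4°: h·k = 1.000 × 2.012 = 2.012.
Areal scale at 2.9°: h·k = 1.000 × 0.9335 = 0.9335.
Ratio = 2.012/0.9335 ≈ 2.16.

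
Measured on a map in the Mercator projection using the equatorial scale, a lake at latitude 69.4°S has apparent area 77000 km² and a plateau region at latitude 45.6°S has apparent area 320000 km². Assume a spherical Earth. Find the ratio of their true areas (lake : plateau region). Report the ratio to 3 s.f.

Since Mercator area scale is 1/cos²φ, the true area equals the apparent area multiplied by cos²φ.
True area of lake: 77000 × cos²(69.4°) = 77000 × 0.1238 = 9532 km².
True area of plateau region: 320000 × cos²(45.6°) = 320000 × 0.4895 = 156600 km².
Ratio = 9532 / 156600 ≈ 0.0608.

0.0608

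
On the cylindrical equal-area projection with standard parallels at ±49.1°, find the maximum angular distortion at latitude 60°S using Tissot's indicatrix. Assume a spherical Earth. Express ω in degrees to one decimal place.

A cylindrical equal-area projection with standard parallel φ₀ has meridian scale h = cos φ / cos φ₀ and parallel scale k = cos φ₀ / cos φ (so areas are preserved, h·k = 1).
At 60°: h = 0.7637, k = 1.309; principal scales a = 1.309, b = 0.7637.
sin(ω/2) = (a − b)/(a + b) = 0.5458/2.073 = 0.2633, so ω = 2 arcsin(0.2633) ≈ 30.5°.

30.5°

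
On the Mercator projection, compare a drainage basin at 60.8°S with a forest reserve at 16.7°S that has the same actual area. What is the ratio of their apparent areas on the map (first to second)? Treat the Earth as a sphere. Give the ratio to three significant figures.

3.85

Mercator is conformal with k = sec φ, so areal scale = k² = sec²φ.
At 60.8°: sec²(60.8°) = 1/0.4879² = 4.202.
At 16.7°: sec²(16.7°) = 1/0.9578² = 1.090.
Ratio = 4.202/1.090 = cos²(16.7°)/cos²(60.8°) ≈ 3.85.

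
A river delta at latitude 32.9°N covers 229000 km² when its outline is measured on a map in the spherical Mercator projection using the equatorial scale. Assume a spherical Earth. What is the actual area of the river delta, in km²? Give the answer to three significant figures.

For Mercator, h = k = sec φ (a conformal cylindrical projection has a single point scale, 1/cos φ).
Areal scale = k² = sec²φ = 1/cos²(32.9°) = 1/0.8396² = 1.419.
True area = apparent / (areal scale) = 229000 / 1.419 ≈ 161000 km².

161000 km²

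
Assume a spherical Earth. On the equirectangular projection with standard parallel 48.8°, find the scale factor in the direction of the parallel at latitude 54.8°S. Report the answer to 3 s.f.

1.14

In the equirectangular projection with standard parallel φ₀ = 48.8° (x = Rλ cos φ₀, y = Rφ), meridians are true-scale (h = 1) and the parallel scale is k = cos φ₀ / cos φ.
k = cos 48.8° / cos 54.8° = 0.6587/0.5764 = 1.143.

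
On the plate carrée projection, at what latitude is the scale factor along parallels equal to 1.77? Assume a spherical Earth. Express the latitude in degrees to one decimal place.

55.6°

Plate carrée: h = 1, k = sec φ along parallels.
sec φ = 1.77  ⇒  cos φ = 0.5650  ⇒  φ ≈ 55.6°.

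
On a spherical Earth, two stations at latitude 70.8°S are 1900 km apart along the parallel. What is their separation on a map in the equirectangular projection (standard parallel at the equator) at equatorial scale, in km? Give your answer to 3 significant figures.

Plate carrée maps x = Rλ, y = Rφ. The meridian scale is h = 1 and the parallel scale is k = 1/cos φ = sec φ.
Along the parallel, k = sec 70.8° = 1/0.3289 = 3.041.
Map distance = 1900 × 3.041 ≈ 5780 km.

5780 km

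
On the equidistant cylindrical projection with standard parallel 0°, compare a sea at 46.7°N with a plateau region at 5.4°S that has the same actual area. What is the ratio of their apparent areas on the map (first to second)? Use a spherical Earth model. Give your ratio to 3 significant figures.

Plate carrée maps x = Rλ, y = Rφ. The meridian scale is h = 1 and the parallel scale is k = 1/cos φ = sec φ.
Areal scale at 46.7°: h·k = 1.000 × 1.458 = 1.458.
Areal scale at 5.4°: h·k = 1.000 × 1.004 = 1.004.
Ratio = 1.458/1.004 ≈ 1.45.

1.45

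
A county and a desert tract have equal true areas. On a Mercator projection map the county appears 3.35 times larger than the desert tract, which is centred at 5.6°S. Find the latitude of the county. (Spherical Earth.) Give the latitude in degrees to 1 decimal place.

Mercator areal scale is sec²φ, so apparent-area ratio = sec²φ₁ / sec²φ₂ = cos²φ₂ / cos²φ₁.
cos²φ₂ / cos²φ₁ = 3.35  ⇒  cos φ₁ = cos 5.6° / √3.35 = 0.9952/1.830 = 0.5438.
φ₁ = arccos(0.5438) ≈ 57.1°.

57.1°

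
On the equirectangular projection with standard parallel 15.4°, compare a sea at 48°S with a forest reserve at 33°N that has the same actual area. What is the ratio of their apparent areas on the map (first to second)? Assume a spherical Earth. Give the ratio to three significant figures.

1.25

With standard parallel φ₀ = 15.4°, the equirectangular projection gives x = Rλ cos φ₀, y = Rφ, so h = 1 and k = cos 15.4° / cos φ.
Areal scale at 48°: h·k = 1.000 × 1.441 = 1.441.
Areal scale at 33°: h·k = 1.000 × 1.150 = 1.150.
Ratio = 1.441/1.150 ≈ 1.25.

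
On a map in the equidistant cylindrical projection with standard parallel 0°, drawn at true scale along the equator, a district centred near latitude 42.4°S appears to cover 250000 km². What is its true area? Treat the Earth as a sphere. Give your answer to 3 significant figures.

185000 km²

Plate carrée maps x = Rλ, y = Rφ. The meridian scale is h = 1 and the parallel scale is k = 1/cos φ = sec φ.
Areal scale = h·k = 1 × sec φ; at 42.4°, h = 1.000, k = 1.354, so h·k = 1.354.
True area = apparent / (areal scale) = 250000 / 1.354 ≈ 185000 km².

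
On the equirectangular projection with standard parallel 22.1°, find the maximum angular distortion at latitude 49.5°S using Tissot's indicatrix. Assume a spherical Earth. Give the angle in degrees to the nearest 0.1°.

20.3°

In the equirectangular projection with standard parallel φ₀ = 22.1° (x = Rλ cos φ₀, y = Rφ), meridians are true-scale (h = 1) and the parallel scale is k = cos φ₀ / cos φ.
At 49.5°: h = 1.000, k = 1.427; principal scales a = 1.427, b = 1.000.
sin(ω/2) = (a − b)/(a + b) = 0.4266/2.427 = 0.1758, so ω = 2 arcsin(0.1758) ≈ 20.3°.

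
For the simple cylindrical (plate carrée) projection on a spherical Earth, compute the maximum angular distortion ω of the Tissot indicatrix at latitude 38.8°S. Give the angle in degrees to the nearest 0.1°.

In the plate carrée (x = Rλ, y = Rφ), meridians are true-scale (h = 1) and parallels are stretched by k = sec φ.
At 38.8°: h = 1.000, k = 1.283; principal scales a = 1.283, b = 1.000.
sin(ω/2) = (a − b)/(a + b) = 0.2831/2.283 = 0.1240, so ω = 2 arcsin(0.1240) ≈ 14.2°.

14.2°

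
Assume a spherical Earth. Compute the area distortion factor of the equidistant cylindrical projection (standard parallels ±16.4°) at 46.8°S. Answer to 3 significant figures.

In the equirectangular projection with standard parallel φ₀ = 16.4° (x = Rλ cos φ₀, y = Rφ), meridians are true-scale (h = 1) and the parallel scale is k = cos φ₀ / cos φ.
Areal scale = h·k = 1 × cos φ₀ / cos φ; at 46.8°, h = 1.000, k = 1.401, so h·k = 1.401.

1.40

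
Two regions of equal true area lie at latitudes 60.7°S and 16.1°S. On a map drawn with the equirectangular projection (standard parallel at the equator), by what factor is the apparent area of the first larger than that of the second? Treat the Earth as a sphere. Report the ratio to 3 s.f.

1.96

In the plate carrée (x = Rλ, y = Rφ), meridians are true-scale (h = 1) and parallels are stretched by k = sec φ.
Areal scale at 60.7°: h·k = 1.000 × 2.043 = 2.043.
Areal scale at 16.1°: h·k = 1.000 × 1.041 = 1.041.
Ratio = 2.043/1.041 ≈ 1.96.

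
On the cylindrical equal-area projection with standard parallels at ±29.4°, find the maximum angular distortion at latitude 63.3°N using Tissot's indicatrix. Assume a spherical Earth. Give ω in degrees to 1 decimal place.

For cylindrical equal-area with standard parallel φ₀, h = cos φ / cos φ₀ and k = cos φ₀ / cos φ, so h·k = 1.
At 63.3°: h = 0.5157, k = 1.939; principal scales a = 1.939, b = 0.5157.
sin(ω/2) = (a − b)/(a + b) = 1.423/2.455 = 0.5798, so ω = 2 arcsin(0.5798) ≈ 70.9°.

70.9°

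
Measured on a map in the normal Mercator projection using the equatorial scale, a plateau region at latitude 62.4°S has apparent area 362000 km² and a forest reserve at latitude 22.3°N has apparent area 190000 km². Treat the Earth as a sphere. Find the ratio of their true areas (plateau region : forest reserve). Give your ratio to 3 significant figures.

0.478

On Mercator the areal scale is sec²φ, so true area = apparent × cos²φ.
True area of plateau region: 362000 × cos²(62.4°) = 362000 × 0.2146 = 77700 km².
True area of forest reserve: 190000 × cos²(22.3°) = 190000 × 0.8560 = 162600 km².
Ratio = 77700 / 162600 ≈ 0.478.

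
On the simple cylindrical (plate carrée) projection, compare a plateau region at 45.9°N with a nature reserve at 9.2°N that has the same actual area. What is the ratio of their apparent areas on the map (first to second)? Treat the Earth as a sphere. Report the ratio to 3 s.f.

For the equirectangular projection with φ₀ = 0 (plate carrée), h = 1 along meridians and k = sec φ along parallels.
Areal scale at 45.9°: h·k = 1.000 × 1.437 = 1.437.
Areal scale at 9.2°: h·k = 1.000 × 1.013 = 1.013.
Ratio = 1.437/1.013 ≈ 1.42.

1.42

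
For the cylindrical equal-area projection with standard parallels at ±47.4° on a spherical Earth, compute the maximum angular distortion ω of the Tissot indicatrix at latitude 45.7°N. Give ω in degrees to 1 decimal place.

A cylindrical equal-area projection with standard parallel φ₀ has meridian scale h = cos φ / cos φ₀ and parallel scale k = cos φ₀ / cos φ (so areas are preserved, h·k = 1).
At 45.7°: h = 1.032, k = 0.9692; principal scales a = 1.032, b = 0.9692.
sin(ω/2) = (a − b)/(a + b) = 0.06266/2.001 = 0.03132, so ω = 2 arcsin(0.03132) ≈ 3.6°.

3.6°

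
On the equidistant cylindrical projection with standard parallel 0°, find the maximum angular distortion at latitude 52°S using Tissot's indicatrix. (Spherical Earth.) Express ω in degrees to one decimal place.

In the plate carrée (x = Rλ, y = Rφ), meridians are true-scale (h = 1) and parallels are stretched by k = sec φ.
At 52°: h = 1.000, k = 1.624; principal scales a = 1.624, b = 1.000.
sin(ω/2) = (a − b)/(a + b) = 0.6243/2.624 = 0.2379, so ω = 2 arcsin(0.2379) ≈ 27.5°.

27.5°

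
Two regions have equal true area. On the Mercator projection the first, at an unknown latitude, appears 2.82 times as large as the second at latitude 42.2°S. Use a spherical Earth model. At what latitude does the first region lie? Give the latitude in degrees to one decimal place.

Mercator areal scale is sec²φ, so apparent-area ratio = sec²φ₁ / sec²φ₂ = cos²φ₂ / cos²φ₁.
cos²φ₂ / cos²φ₁ = 2.82  ⇒  cos φ₁ = cos 42.2° / √2.82 = 0.7408/1.679 = 0.4411.
φ₁ = arccos(0.4411) ≈ 63.8°.

63.8°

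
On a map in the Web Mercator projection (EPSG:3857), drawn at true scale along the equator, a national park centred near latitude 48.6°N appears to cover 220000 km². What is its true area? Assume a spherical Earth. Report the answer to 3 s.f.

The Mercator projection is conformal; its linear scale factor is the same in every direction and equals sec φ = 1/cos φ.
Areal scale = k² = sec²φ = 1/cos²(48.6°) = 1/0.6613² = 2.287.
True area = apparent / (areal scale) = 220000 / 2.287 ≈ 96200 km².

96200 km²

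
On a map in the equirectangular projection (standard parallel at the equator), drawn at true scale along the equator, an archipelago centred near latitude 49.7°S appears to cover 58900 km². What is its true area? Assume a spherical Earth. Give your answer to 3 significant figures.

38100 km²

For the equirectangular projection with φ₀ = 0 (plate carrée), h = 1 along meridians and k = sec φ along parallels.
Areal scale = h·k = 1 × sec φ; at 49.7°, h = 1.000, k = 1.546, so h·k = 1.546.
True area = apparent / (areal scale) = 58900 / 1.546 ≈ 38100 km².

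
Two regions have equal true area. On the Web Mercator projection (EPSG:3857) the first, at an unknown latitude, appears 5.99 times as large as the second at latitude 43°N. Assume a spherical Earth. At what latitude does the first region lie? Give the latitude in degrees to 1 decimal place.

72.6°

On Mercator, (apparent₁)/(apparent₂) = sec²φ₁ / sec²φ₂ when true areas are equal.
cos²φ₂ / cos²φ₁ = 5.99  ⇒  cos φ₁ = cos 43° / √5.99 = 0.7314/2.447 = 0.2988.
φ₁ = arccos(0.2988) ≈ 72.6°.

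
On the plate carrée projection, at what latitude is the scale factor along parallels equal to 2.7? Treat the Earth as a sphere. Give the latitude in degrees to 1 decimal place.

Plate carrée: h = 1, k = sec φ along parallels.
sec φ = 2.7  ⇒  cos φ = 0.3704  ⇒  φ ≈ 68.3°.

68.3°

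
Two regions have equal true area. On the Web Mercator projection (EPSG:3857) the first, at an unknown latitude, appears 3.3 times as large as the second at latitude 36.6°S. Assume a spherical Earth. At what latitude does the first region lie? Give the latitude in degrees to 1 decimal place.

63.8°

Mercator areal scale is sec²φ, so apparent-area ratio = sec²φ₁ / sec²φ₂ = cos²φ₂ / cos²φ₁.
cos²φ₂ / cos²φ₁ = 3.3  ⇒  cos φ₁ = cos 36.6° / √3.3 = 0.8028/1.817 = 0.4419.
φ₁ = arccos(0.4419) ≈ 63.8°.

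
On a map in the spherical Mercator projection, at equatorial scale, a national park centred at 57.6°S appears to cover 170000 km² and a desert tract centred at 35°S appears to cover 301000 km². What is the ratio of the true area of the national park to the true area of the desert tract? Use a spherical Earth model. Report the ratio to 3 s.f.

0.242

Mercator's areal exaggeration is sec²φ; hence true area = (apparent area) · cos²φ.
True area of national park: 170000 × cos²(57.6°) = 170000 × 0.2871 = 48810 km².
True area of desert tract: 301000 × cos²(35°) = 301000 × 0.6710 = 202000 km².
Ratio = 48810 / 202000 ≈ 0.242.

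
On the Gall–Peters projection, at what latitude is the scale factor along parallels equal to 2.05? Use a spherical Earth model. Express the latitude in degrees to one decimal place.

69.8°

Gall–Peters is a cylindrical equal-area projection with standard parallels at ±45°. For cylindrical equal-area with standard parallel φ₀, h = cos φ / cos φ₀ and k = cos φ₀ / cos φ, so h·k = 1.
k = cos φ₀ / cos φ = 2.05  ⇒  cos φ = cos 45° / 2.05 = 0.3449.
φ = arccos(0.3449) ≈ 69.8°.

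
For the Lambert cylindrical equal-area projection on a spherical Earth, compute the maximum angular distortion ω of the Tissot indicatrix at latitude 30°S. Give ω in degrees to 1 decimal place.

16.4°

The Lambert cylindrical equal-area projection is the cylindrical equal-area projection with its standard parallel at the equator (φ₀ = 0). For cylindrical equal-area with standard parallel φ₀, h = cos φ / cos φ₀ and k = cos φ₀ / cos φ, so h·k = 1.
At 30°: h = 0.8660, k = 1.155; principal scales a = 1.155, b = 0.8660.
sin(ω/2) = (a − b)/(a + b) = 0.2887/2.021 = 0.1429, so ω = 2 arcsin(0.1429) ≈ 16.4°.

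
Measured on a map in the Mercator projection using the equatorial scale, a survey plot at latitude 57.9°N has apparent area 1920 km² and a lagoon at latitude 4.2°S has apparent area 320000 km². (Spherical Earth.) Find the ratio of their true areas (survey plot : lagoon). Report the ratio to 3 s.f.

0.00170

Since Mercator area scale is 1/cos²φ, the true area equals the apparent area multiplied by cos²φ.
True area of survey plot: 1920 × cos²(57.9°) = 1920 × 0.2824 = 542.2 km².
True area of lagoon: 320000 × cos²(4.2°) = 320000 × 0.9946 = 318300 km².
Ratio = 542.2 / 318300 ≈ 0.00170.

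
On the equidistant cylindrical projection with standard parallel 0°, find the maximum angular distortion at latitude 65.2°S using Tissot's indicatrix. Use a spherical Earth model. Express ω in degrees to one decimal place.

48.3°

Plate carrée maps x = Rλ, y = Rφ. The meridian scale is h = 1 and the parallel scale is k = 1/cos φ = sec φ.
At 65.2°: h = 1.000, k = 2.384; principal scales a = 2.384, b = 1.000.
sin(ω/2) = (a − b)/(a + b) = 1.384/3.384 = 0.4090, so ω = 2 arcsin(0.4090) ≈ 48.3°.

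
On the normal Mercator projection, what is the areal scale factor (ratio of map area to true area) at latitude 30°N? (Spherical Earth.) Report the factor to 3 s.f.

The Mercator projection is conformal; its linear scale factor is the same in every direction and equals sec φ = 1/cos φ.
Areal scale = k² = sec²φ = 1/cos²(30°) = 1/0.8660² = 1.333.

1.33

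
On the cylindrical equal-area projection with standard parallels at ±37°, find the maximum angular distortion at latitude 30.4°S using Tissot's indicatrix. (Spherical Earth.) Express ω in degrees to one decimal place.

Cylindrical equal-area (φ₀ = 37°): h = cos φ / cos 37° along meridians, k = cos 37° / cos φ along parallels; h·k = 1.
At 30.4°: h = 1.080, k = 0.9259; principal scales a = 1.080, b = 0.9259.
sin(ω/2) = (a − b)/(a + b) = 0.1540/2.006 = 0.07679, so ω = 2 arcsin(0.07679) ≈ 8.8°.

8.8°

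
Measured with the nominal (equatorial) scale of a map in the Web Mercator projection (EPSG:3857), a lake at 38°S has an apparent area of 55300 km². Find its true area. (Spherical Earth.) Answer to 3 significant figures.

34300 km²

Mercator is conformal, so the point scale is isotropic: h = k = sec φ = 1/cos φ.
Areal scale = k² = sec²φ = 1/cos²(38°) = 1/0.7880² = 1.610.
True area = apparent / (areal scale) = 55300 / 1.610 ≈ 34300 km².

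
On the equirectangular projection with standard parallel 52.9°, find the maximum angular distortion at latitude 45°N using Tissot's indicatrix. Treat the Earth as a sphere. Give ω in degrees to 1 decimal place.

9.1°

With standard parallel φ₀ = 52.9°, the equirectangular projection gives x = Rλ cos φ₀, y = Rφ, so h = 1 and k = cos 52.9° / cos φ.
At 45°: h = 1.000, k = 0.8531; principal scales a = 1.000, b = 0.8531.
sin(ω/2) = (a − b)/(a + b) = 0.1469/1.853 = 0.07929, so ω = 2 arcsin(0.07929) ≈ 9.1°.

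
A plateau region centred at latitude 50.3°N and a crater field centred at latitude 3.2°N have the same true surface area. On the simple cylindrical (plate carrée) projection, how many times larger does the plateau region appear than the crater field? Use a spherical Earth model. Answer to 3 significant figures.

Plate carrée maps x = Rλ, y = Rφ. The meridian scale is h = 1 and the parallel scale is k = 1/cos φ = sec φ.
Areal scale at 50.3°: h·k = 1.000 × 1.566 = 1.566.
Areal scale at 3.2°: h·k = 1.000 × 1.002 = 1.002.
Ratio = 1.566/1.002 ≈ 1.56.

1.56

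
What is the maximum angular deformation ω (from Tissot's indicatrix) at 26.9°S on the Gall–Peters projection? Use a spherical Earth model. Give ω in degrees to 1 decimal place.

The Gall–Peters projection is cylindrical equal-area with φ₀ = 45°. Cylindrical equal-area (φ₀ = 45°): h = cos φ / cos 45° along meridians, k = cos 45° / cos φ along parallels; h·k = 1.
At 26.9°: h = 1.261, k = 0.7929; principal scales a = 1.261, b = 0.7929.
sin(ω/2) = (a − b)/(a + b) = 0.4683/2.054 = 0.2280, so ω = 2 arcsin(0.2280) ≈ 26.4°.

26.4°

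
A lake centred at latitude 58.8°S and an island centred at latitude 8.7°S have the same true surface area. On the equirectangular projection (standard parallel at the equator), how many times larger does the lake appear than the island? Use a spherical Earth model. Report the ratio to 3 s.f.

1.91

For the equirectangular projection with φ₀ = 0 (plate carrée), h = 1 along meridians and k = sec φ along parallels.
Areal scale at 58.8°: h·k = 1.000 × 1.930 = 1.930.
Areal scale at 8.7°: h·k = 1.000 × 1.012 = 1.012.
Ratio = 1.930/1.012 ≈ 1.91.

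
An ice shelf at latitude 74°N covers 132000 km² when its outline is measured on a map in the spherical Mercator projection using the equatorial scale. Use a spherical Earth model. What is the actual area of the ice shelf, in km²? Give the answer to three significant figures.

10000 km²

The Mercator projection is conformal; its linear scale factor is the same in every direction and equals sec φ = 1/cos φ.
Areal scale = k² = sec²φ = 1/cos²(74°) = 1/0.2756² = 13.16.
True area = apparent / (areal scale) = 132000 / 13.16 ≈ 10000 km².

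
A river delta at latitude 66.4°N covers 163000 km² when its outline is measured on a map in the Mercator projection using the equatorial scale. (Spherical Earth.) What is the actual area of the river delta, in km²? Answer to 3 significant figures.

26100 km²

Mercator is conformal, so the point scale is isotropic: h = k = sec φ = 1/cos φ.
Areal scale = k² = sec²φ = 1/cos²(66.4°) = 1/0.4003² = 6.239.
True area = apparent / (areal scale) = 163000 / 6.239 ≈ 26100 km².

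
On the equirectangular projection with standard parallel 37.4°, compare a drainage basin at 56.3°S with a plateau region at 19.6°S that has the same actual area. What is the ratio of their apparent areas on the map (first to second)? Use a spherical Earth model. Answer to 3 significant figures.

The equidistant cylindrical projection with φ₀ = 37.4° has h = 1 (meridians true) and k = cos φ₀ / cos φ along parallels.
Areal scale at 56.3°: h·k = 1.000 × 1.432 = 1.432.
Areal scale at 19.6°: h·k = 1.000 × 0.8433 = 0.8433.
Ratio = 1.432/0.8433 ≈ 1.70.

1.70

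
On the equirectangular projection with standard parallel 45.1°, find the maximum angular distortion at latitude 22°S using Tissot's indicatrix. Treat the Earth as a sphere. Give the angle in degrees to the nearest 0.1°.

With standard parallel φ₀ = 45.1°, the equirectangular projection gives x = Rλ cos φ₀, y = Rφ, so h = 1 and k = cos 45.1° / cos φ.
At 22°: h = 1.000, k = 0.7613; principal scales a = 1.000, b = 0.7613.
sin(ω/2) = (a − b)/(a + b) = 0.2387/1.761 = 0.1355, so ω = 2 arcsin(0.1355) ≈ 15.6°.

15.6°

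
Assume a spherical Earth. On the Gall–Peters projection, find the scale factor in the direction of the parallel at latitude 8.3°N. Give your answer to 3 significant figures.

Gall–Peters is a cylindrical equal-area projection with standard parallels at ±45°. For cylindrical equal-area with standard parallel φ₀, h = cos φ / cos φ₀ and k = cos φ₀ / cos φ, so h·k = 1.
k = cos 45° / cos 8.3° = 0.7071/0.9895 = 0.7146.

0.715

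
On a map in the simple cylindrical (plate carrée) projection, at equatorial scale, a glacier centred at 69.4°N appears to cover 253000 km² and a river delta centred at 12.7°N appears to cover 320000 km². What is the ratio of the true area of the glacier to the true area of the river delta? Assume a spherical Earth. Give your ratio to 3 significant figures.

On the plate carrée, areal scale = h·k = 1 × sec φ, so true area = apparent × cos φ.
True area of glacier: 253000 × cos(69.4°) = 253000 × 0.3518 = 89020 km².
True area of river delta: 320000 × cos(12.7°) = 320000 × 0.9755 = 312200 km².
Ratio = 89020 / 312200 ≈ 0.285.

0.285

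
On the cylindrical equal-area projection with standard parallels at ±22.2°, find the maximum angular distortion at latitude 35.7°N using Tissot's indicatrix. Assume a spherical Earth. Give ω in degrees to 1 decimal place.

15.0°

Cylindrical equal-area (φ₀ = 22.2°): h = cos φ / cos 22.2° along meridians, k = cos 22.2° / cos φ along parallels; h·k = 1.
At 35.7°: h = 0.8771, k = 1.140; principal scales a = 1.140, b = 0.8771.
sin(ω/2) = (a − b)/(a + b) = 0.2630/2.017 = 0.1304, so ω = 2 arcsin(0.1304) ≈ 15.0°.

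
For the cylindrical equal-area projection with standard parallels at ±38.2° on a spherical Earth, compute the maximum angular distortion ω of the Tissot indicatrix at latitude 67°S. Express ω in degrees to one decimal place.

A cylindrical equal-area projection with standard parallel φ₀ has meridian scale h = cos φ / cos φ₀ and parallel scale k = cos φ₀ / cos φ (so areas are preserved, h·k = 1).
At 67°: h = 0.4972, k = 2.011; principal scales a = 2.011, b = 0.4972.
sin(ω/2) = (a − b)/(a + b) = 1.514/2.508 = 0.6036, so ω = 2 arcsin(0.6036) ≈ 74.3°.

74.3°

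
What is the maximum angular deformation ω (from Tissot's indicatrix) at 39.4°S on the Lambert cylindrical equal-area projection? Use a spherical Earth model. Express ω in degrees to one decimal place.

The Lambert cylindrical equal-area projection is the cylindrical equal-area projection with its standard parallel at the equator (φ₀ = 0). Cylindrical equal-area (φ₀ = 0°): h = cos φ / cos 0° along meridians, k = cos 0° / cos φ along parallels; h·k = 1.
At 39.4°: h = 0.7727, k = 1.294; principal scales a = 1.294, b = 0.7727.
sin(ω/2) = (a − b)/(a + b) = 0.5214/2.067 = 0.2523, so ω = 2 arcsin(0.2523) ≈ 29.2°.

29.2°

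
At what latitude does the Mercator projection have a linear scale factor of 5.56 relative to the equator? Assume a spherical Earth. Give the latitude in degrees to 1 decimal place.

Mercator scale is k = sec φ = 1/cos φ.
1/cos φ = 5.56  ⇒  cos φ = 0.1799  ⇒  φ = arccos(0.1799) ≈ 79.6°.

79.6°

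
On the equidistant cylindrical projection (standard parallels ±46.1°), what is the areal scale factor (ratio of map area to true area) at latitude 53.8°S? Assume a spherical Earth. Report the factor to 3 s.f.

In the equirectangular projection with standard parallel φ₀ = 46.1° (x = Rλ cos φ₀, y = Rφ), meridians are true-scale (h = 1) and the parallel scale is k = cos φ₀ / cos φ.
Areal scale = h·k = 1 × cos φ₀ / cos φ; at 53.8°, h = 1.000, k = 1.174, so h·k = 1.174.

1.17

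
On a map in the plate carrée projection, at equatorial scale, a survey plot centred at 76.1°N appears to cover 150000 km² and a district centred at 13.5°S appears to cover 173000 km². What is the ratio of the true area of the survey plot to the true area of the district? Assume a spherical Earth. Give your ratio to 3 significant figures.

0.214

On the plate carrée, areal scale = h·k = 1 × sec φ, so true area = apparent × cos φ.
True area of survey plot: 150000 × cos(76.1°) = 150000 × 0.2402 = 36030 km².
True area of district: 173000 × cos(13.5°) = 173000 × 0.9724 = 168200 km².
Ratio = 36030 / 168200 ≈ 0.214.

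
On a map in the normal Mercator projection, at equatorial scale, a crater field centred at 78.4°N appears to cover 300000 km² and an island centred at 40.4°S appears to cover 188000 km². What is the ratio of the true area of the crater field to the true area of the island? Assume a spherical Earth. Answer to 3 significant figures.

0.111

Mercator's areal exaggeration is sec²φ; hence true area = (apparent area) · cos²φ.
True area of crater field: 300000 × cos²(78.4°) = 300000 × 0.04043 = 12130 km².
True area of island: 188000 × cos²(40.4°) = 188000 × 0.5799 = 109000 km².
Ratio = 12130 / 109000 ≈ 0.111.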